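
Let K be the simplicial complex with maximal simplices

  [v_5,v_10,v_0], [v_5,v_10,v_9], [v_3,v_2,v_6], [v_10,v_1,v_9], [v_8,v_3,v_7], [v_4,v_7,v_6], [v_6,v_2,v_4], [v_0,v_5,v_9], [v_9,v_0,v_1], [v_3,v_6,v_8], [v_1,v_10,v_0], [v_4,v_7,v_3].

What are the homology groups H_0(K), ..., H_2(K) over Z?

H_0 = Z^2,  H_1 = Z,  H_2 = Z.

Order the vertices as v_0 < v_1 < v_2 < v_3 < v_4 < v_5 < v_6 < v_7 < v_8 < v_9 < v_10. Listing each simplex with vertices in this order, K has dimension 2 with simplices:

  0-simplices (11): [v_0], [v_1], [v_2], [v_3], [v_4], [v_5], [v_6], [v_7], [v_8], [v_9], [v_10]
  1-simplices (21): (21 of them)
  2-simplices (12): (12 of them)

Hence C_0 ≅ Z^11, C_1 ≅ Z^21, C_2 ≅ Z^12.

∂_1: C_1 → C_0 maps an edge to its endpoints' difference, ∂[p,q] = q − p.
The resulting 11×21 matrix has rank 9, and its Smith normal form has invariant factors (1,1,1,1,1,1,1,1,1).

Boundary ∂_2: C_2 → C_1 sends each 2-simplex [p,q,r] to [q,r] − [p,r] + [p,q]. For instance
  ∂[v_4,v_6,v_7] = [v_6,v_7] − [v_4,v_7] + [v_4,v_6],
  ∂[v_5,v_9,v_10] = [v_9,v_10] − [v_5,v_10] + [v_5,v_9].
The 21×12 boundary matrix has rank 11 and Smith normal form diag(1,1,1,1,1,1,1,1,1,1,1).

Reading off H_k = ker ∂_k / im ∂_{k+1}:

  H_0: rank C_0 − rank ∂_1 = 11 − 9 = 2, and the invariant factors of ∂_1 are all 1, so H_0 = Z^2.
  H_1: rank ker ∂_1 − rank ∂_2 = (21 − 9) − 11 = 1, and the invariant factors of ∂_2 are all 1, so H_1 = Z.
  H_2: rank ker ∂_2 − rank ∂_3 = (12 − 11) − 0 = 1, and there is no ∂_3, so H_2 = Z.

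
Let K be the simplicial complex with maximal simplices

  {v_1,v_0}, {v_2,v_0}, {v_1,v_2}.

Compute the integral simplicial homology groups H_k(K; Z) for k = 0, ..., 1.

We work with the vertex ordering v_0 < v_1 < v_2. The simplices of K, each written with vertices in increasing order, are:

  0-simplices (3): [v_0], [v_1], [v_2]
  1-simplices (3): [v_0,v_1], [v_0,v_2], [v_1,v_2]

so the chain groups are C_0 ≅ Z^3, C_1 ≅ Z^3.

∂_1: C_1 → C_0 sends each edge [p,q] (with p < q) to q − p. For instance
  ∂[v_0,v_1] = [v_1] − [v_0].
This gives a 3×3 integer matrix of rank 2; reducing to Smith normal form yields diagonal entries (1,1).

Reading off H_k = ker ∂_k / im ∂_{k+1}:

  H_0: rank C_0 − rank ∂_1 = 3 − 2 = 1, and the invariant factors of ∂_1 are all 1, so H_0 = Z.
  H_1: rank ker ∂_1 − rank ∂_2 = (3 − 2) − 0 = 1, and there is no ∂_2, so H_1 = Z.

As a check, the Euler characteristic is 3 − 3 = 0, which agrees with 1 − 1 = 0.

H_0 = Z,  H_1 = Z.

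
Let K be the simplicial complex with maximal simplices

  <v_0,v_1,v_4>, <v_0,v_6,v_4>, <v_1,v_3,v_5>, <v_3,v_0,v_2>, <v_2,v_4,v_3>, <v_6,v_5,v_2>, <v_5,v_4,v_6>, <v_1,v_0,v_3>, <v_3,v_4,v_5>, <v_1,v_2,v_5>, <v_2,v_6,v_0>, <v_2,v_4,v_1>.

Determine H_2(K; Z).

H_2 = 0.

Take the total order v_0 < v_1 < v_2 < v_3 < v_4 < v_5 < v_6 on the vertex set. Then K (dimension 2) consists of the simplices:

  0-simplices (7): [v_0], [v_1], [v_2], [v_3], [v_4], [v_5], [v_6]
  1-simplices (18): (18 of them)
  2-simplices (12): (12 of them)

Hence C_0 ≅ Z^7, C_1 ≅ Z^18, C_2 ≅ Z^12.

∂_1: C_1 → C_0 sends each edge [p,q] (with p < q) to q − p. For instance
  ∂[v_2,v_3] = [v_3] − [v_2].
The 7×18 boundary matrix has rank 6 and Smith normal form diag(1,1,1,1,1,1).

∂_2: C_2 → C_1 acts by ∂[p,q,r] = [q,r] − [p,r] + [p,q]. For instance
  ∂[v_0,v_2,v_6] = [v_2,v_6] − [v_0,v_6] + [v_0,v_2],
  ∂[v_0,v_1,v_4] = [v_1,v_4] − [v_0,v_4] + [v_0,v_1].
The 18×12 boundary matrix has rank 12 and Smith normal form diag(1,1,1,1,1,1,1,1,1,1,1,2).

From H_k ≅ ker(∂_k) / im(∂_{k+1}) we obtain:

  H_2: rank ker ∂_2 − rank ∂_3 = (12 − 12) − 0 = 0, and there is no ∂_3, so H_2 = 0.

(K is a triangulation of the real projective plane RP^2.)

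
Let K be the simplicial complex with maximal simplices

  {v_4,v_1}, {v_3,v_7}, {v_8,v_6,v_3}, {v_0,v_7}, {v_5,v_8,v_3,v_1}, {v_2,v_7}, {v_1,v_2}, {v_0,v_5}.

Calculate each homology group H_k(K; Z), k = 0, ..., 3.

Order the vertices as v_0 < v_1 < v_2 < v_3 < v_4 < v_5 < v_6 < v_7 < v_8. Listing each simplex with vertices in this order, K has dimension 3 with simplices:

  0-simplices (9): [v_0], [v_1], [v_2], [v_3], [v_4], [v_5], [v_6], [v_7], [v_8]
  1-simplices (14): [v_0,v_5], [v_0,v_7], [v_1,v_2], [v_1,v_3], [v_1,v_4], [v_1,v_5], [v_1,v_8], [v_2,v_7], [v_3,v_5], [v_3,v_6], [v_3,v_7], [v_3,v_8], [v_5,v_8], [v_6,v_8]
  2-simplices (5): [v_1,v_3,v_5], [v_1,v_3,v_8], [v_1,v_5,v_8], [v_3,v_5,v_8], [v_3,v_6,v_8]
  3-simplices (1): [v_1,v_3,v_5,v_8]

Hence C_0 ≅ Z^9, C_1 ≅ Z^14, C_2 ≅ Z^5, C_3 ≅ Z^1.

The boundary map ∂_1: C_1 → C_0 is given by ∂[p,q] = [q] − [p]. For instance
  ∂[v_3,v_8] = [v_8] − [v_3].
The 9×14 boundary matrix has rank 8 and Smith normal form diag(1,1,1,1,1,1,1,1).

Boundary ∂_2: C_2 → C_1 acts by ∂[p,q,r] = [q,r] − [p,r] + [p,q]. For instance
  ∂[v_1,v_5,v_8] = [v_5,v_8] − [v_1,v_8] + [v_1,v_5],
  ∂[v_3,v_6,v_8] = [v_6,v_8] − [v_3,v_8] + [v_3,v_6].
As a 14×5 matrix over Z this has rank 4, with invariant factors (1,1,1,1).

Boundary ∂_3: C_3 → C_2 sends each 3-simplex σ to the alternating sum Σ_i (−1)^i (σ with its i-th vertex removed). For instance
  ∂[v_1,v_3,v_5,v_8] = [v_3,v_5,v_8] − [v_1,v_5,v_8] + [v_1,v_3,v_8] − [v_1,v_3,v_5].
This gives a 5×1 integer matrix of rank 1; reducing to Smith normal form yields diagonal entries (1).

From H_k ≅ ker(∂_k) / im(∂_{k+1}) we obtain:

  H_0: rank C_0 − rank ∂_1 = 9 − 8 = 1, and the invariant factors of ∂_1 are all 1, so H_0 = Z.
  H_1: rank ker ∂_1 − rank ∂_2 = (14 − 8) − 4 = 2, and the invariant factors of ∂_2 are all 1, so H_1 = Z^2.
  H_2: rank ker ∂_2 − rank ∂_3 = (5 − 4) − 1 = 0, and the invariant factors of ∂_3 are all 1, so H_2 = 0.
  H_3: rank ker ∂_3 − rank ∂_4 = (1 − 1) − 0 = 0, and there is no ∂_4, so H_3 = 0.

As a check, the Euler characteristic is 9 − 14 + 5 − 1 = -1, which agrees with 1 − 2 + 0 − 0 = -1.

H_0 = Z,  H_1 = Z^2,  H_2 = 0,  H_3 = 0.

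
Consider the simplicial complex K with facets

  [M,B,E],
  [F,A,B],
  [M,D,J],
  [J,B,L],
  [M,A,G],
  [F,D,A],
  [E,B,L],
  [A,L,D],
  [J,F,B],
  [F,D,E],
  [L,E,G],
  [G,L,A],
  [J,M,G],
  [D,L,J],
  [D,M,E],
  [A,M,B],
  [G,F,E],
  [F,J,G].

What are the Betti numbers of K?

b_0 = 1, b_1 = 2, b_2 = 1.

Take the total order A < B < D < E < F < G < J < L < M on the vertex set. Then K (dimension 2) consists of the simplices:

  0-simplices (9): A, B, D, E, F, G, J, L, M
  1-simplices (27): AB, AD, AF, AG, AL, AM, BE, BF, BJ, BL, BM, DE, DF, DJ, DL, DM, EF, EG, EL, EM, FG, FJ, GJ, GL, GM, JL, JM
  2-simplices (18): ABF, ABM, ADF, ADL, AGL, AGM, BEL, BEM, BFJ, BJL, DEF, DEM, DJL, DJM, EFG, EGL, FGJ, GJM

giving chain groups C_0 ≅ Z^9, C_1 ≅ Z^27, C_2 ≅ Z^18.

Boundary ∂_1: C_1 → C_0 sends each edge [p,q] (with p < q) to q − p. For instance
  ∂BM = M − B.
This gives a 9×27 integer matrix of rank 8; reducing to Smith normal form yields diagonal entries (1,1,1,1,1,1,1,1).

The boundary map ∂_2: C_2 → C_1 acts by ∂[p,q,r] = [q,r] − [p,r] + [p,q]. For instance
  ∂BFJ = FJ − BJ + BF,
  ∂FGJ = GJ − FJ + FG.
The 27×18 boundary matrix has rank 17 and Smith normal form diag(1,1,1,1,1,1,1,1,1,1,1,1,1,1,1,1,1).

Now H_k = ker ∂_k / im ∂_{k+1}, so:

  H_0: rank C_0 − rank ∂_1 = 9 − 8 = 1, and the invariant factors of ∂_1 are all 1, so H_0 ≅ Z.
  H_1: rank ker ∂_1 − rank ∂_2 = (27 − 8) − 17 = 2, and the invariant factors of ∂_2 are all 1, so H_1 ≅ Z^2.
  H_2: rank ker ∂_2 − rank ∂_3 = (18 − 17) − 0 = 1, and there is no ∂_3, so H_2 ≅ Z.

As a check, the Euler characteristic is 9 − 27 + 18 = 0, which agrees with 1 − 2 + 1 = 0.

Hence the Betti numbers are b_0 = 1, b_1 = 2, b_2 = 1.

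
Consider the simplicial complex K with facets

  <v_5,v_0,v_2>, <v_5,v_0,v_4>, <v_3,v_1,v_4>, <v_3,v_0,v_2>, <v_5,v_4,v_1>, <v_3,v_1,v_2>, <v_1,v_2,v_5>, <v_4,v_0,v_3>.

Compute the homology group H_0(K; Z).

H_0 = Z.

K has 6 vertices, 12 edges, 8 triangles.
rank ∂_0 = 0, rank ∂_1 = 5 ⇒ b_0 = 6 − 0 − 5 = 1; all invariant factors of ∂_1 are 1 so no torsion. So H_0 = Z.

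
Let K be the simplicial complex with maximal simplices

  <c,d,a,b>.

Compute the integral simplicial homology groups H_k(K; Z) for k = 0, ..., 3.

Fix the vertex order a < b < c < d and write every simplex with vertices in increasing order. Then dim K = 3 and the simplices of K are:

  0-simplices (4): a, b, c, d
  1-simplices (6): ab, ac, ad, bc, bd, cd
  2-simplices (4): abc, abd, acd, bcd
  3-simplices (1): abcd

so the chain groups are C_0 ≅ Z^4, C_1 ≅ Z^6, C_2 ≅ Z^4, C_3 ≅ Z^1.

Boundary ∂_1: C_1 → C_0 is given by ∂[p,q] = [q] − [p]. For instance
  ∂ac = c − a.
This gives a 4×6 integer matrix of rank 3; reducing to Smith normal form yields diagonal entries (1,1,1).

The boundary map ∂_2: C_2 → C_1 sends each 2-simplex [p,q,r] to [q,r] − [p,r] + [p,q]. For instance
  ∂bcd = cd − bd + bc,
  ∂abd = bd − ad + ab.
This gives a 6×4 integer matrix of rank 3; reducing to Smith normal form yields diagonal entries (1,1,1).

Boundary ∂_3: C_3 → C_2 sends each 3-simplex σ to the alternating sum Σ_i (−1)^i (σ with its i-th vertex removed). For instance
  ∂abcd = bcd − acd + abd − abc.
The 4×1 boundary matrix has rank 1 and Smith normal form diag(1).

Computing H_k = (kernel of ∂_k) / (image of ∂_{k+1}):

  H_0: rank C_0 − rank ∂_1 = 4 − 3 = 1, and the invariant factors of ∂_1 are all 1, so H_0 = Z.
  H_1: rank ker ∂_1 − rank ∂_2 = (6 − 3) − 3 = 0, and the invariant factors of ∂_2 are all 1, so H_1 = 0.
  H_2: rank ker ∂_2 − rank ∂_3 = (4 − 3) − 1 = 0, and the invariant factors of ∂_3 are all 1, so H_2 = 0.
  H_3: rank ker ∂_3 − rank ∂_4 = (1 − 1) − 0 = 0, and there is no ∂_4, so H_3 = 0.

H_0 ≅ Z,  H_1 = 0,  H_2 = 0,  H_3 = 0.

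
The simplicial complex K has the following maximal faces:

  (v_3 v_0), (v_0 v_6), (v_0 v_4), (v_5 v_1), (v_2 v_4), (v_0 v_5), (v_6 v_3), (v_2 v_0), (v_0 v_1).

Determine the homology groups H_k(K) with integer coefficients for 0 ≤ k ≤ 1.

H_0 ≅ Z,  H_1 ≅ Z^3.

Fix the vertex order v_0 < v_1 < v_2 < v_3 < v_4 < v_5 < v_6 and write every simplex with vertices in increasing order. Then dim K = 1 and the simplices of K are:

  0-simplices (7): [v_0], [v_1], [v_2], [v_3], [v_4], [v_5], [v_6]
  1-simplices (9): [v_0,v_1], [v_0,v_2], [v_0,v_3], [v_0,v_4], [v_0,v_5], [v_0,v_6], [v_1,v_5], [v_2,v_4], [v_3,v_6]

so the chain groups are C_0 ≅ Z^7, C_1 ≅ Z^9.

Boundary ∂_1: C_1 → C_0 maps an edge to its endpoints' difference, ∂[p,q] = q − p.
This gives a 7×9 integer matrix of rank 6; reducing to Smith normal form yields diagonal entries (1,1,1,1,1,1).

From H_k ≅ ker(∂_k) / im(∂_{k+1}) we obtain:

  H_0: rank C_0 − rank ∂_1 = 7 − 6 = 1, and the invariant factors of ∂_1 are all 1, so H_0 ≅ Z.
  H_1: rank ker ∂_1 − rank ∂_2 = (9 − 6) − 0 = 3, and there is no ∂_2, so H_1 ≅ Z^3.

As a check, the Euler characteristic is 7 − 9 = -2, which agrees with 1 − 3 = -2.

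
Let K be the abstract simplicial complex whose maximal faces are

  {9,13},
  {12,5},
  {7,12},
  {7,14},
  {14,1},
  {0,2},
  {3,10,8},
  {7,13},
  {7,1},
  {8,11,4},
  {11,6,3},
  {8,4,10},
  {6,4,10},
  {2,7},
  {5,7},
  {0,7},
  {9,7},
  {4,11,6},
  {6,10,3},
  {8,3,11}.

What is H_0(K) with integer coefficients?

Fix the vertex order 0 < 1 < 2 < 3 < 4 < 5 < 6 < 7 < 8 < 9 < 10 < 11 < 12 < 13 < 14 and write every simplex with vertices in increasing order. Then dim K = 2 and the simplices of K are:

  0-simplices (15): [0], [1], [2], [3], [4], [5], [6], [7], [8], [9], [10], [11], [12], [13], [14]
  1-simplices (24): (24 of them)
  2-simplices (8): [3,6,10], [3,6,11], [3,8,10], [3,8,11], [4,6,10], [4,6,11], [4,8,10], [4,8,11]

giving chain groups C_0 ≅ Z^15, C_1 ≅ Z^24, C_2 ≅ Z^8.

The boundary map ∂_1: C_1 → C_0 sends each edge [p,q] (with p < q) to q − p. For instance
  ∂[9,13] = [13] − [9].
The resulting 15×24 matrix has rank 13, and its Smith normal form has invariant factors (1,1,1,1,1,1,1,1,1,1,1,1,1).

The boundary map ∂_2: C_2 → C_1 maps a triangle to the signed sum of its edges. For instance
  ∂[4,6,11] = [6,11] − [4,11] + [4,6],
  ∂[3,6,11] = [6,11] − [3,11] + [3,6].
This gives a 24×8 integer matrix of rank 7; reducing to Smith normal form yields diagonal entries (1,1,1,1,1,1,1).

Now H_k = ker ∂_k / im ∂_{k+1}, so:

  H_0: rank C_0 − rank ∂_1 = 15 − 13 = 2, and the invariant factors of ∂_1 are all 1, so H_0 = Z^2.

H_0 = Z^2.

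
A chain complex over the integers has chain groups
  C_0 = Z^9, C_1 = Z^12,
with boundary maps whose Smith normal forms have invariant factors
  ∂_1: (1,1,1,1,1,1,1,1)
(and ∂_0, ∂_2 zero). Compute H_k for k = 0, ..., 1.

H_0 ≅ Z,  H_1 ≅ Z^4.

H_0: b_0 = 9 − 0 − 8 = 1; torsion from ∂_1 factors > 1: none. So H_0 ≅ Z.
H_1: b_1 = 12 − 8 − 0 = 4; torsion from ∂_2 factors > 1: none. So H_1 ≅ Z^4.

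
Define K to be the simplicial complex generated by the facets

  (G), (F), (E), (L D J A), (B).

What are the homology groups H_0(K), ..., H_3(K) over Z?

H_0 ≅ Z^5,  H_1 = 0,  H_2 = 0,  H_3 = 0.

Fix the vertex order A < B < D < E < F < G < J < L and write every simplex with vertices in increasing order. Then dim K = 3 and the simplices of K are:

  0-simplices (8): A, B, D, E, F, G, J, L
  1-simplices (6): AD, AJ, AL, DJ, DL, JL
  2-simplices (4): ADJ, ADL, AJL, DJL
  3-simplices (1): ADJL

Hence C_0 ≅ Z^8, C_1 ≅ Z^6, C_2 ≅ Z^4, C_3 ≅ Z^1.

∂_1: C_1 → C_0 maps an edge to its endpoints' difference, ∂[p,q] = q − p. For instance
  ∂AL = L − A.
The resulting 8×6 matrix has rank 3, and its Smith normal form has invariant factors (1,1,1).

∂_2: C_2 → C_1 maps a triangle to the signed sum of its edges. For instance
  ∂AJL = JL − AL + AJ,
  ∂ADL = DL − AL + AD.
This gives a 6×4 integer matrix of rank 3; reducing to Smith normal form yields diagonal entries (1,1,1).

Boundary ∂_3: C_3 → C_2 sends each 3-simplex σ to the alternating sum Σ_i (−1)^i (σ with its i-th vertex removed). For instance
  ∂ADJL = DJL − AJL + ADL − ADJ.
This gives a 4×1 integer matrix of rank 1; reducing to Smith normal form yields diagonal entries (1).

Now H_k = ker ∂_k / im ∂_{k+1}, so:

  H_0: rank C_0 − rank ∂_1 = 8 − 3 = 5, and the invariant factors of ∂_1 are all 1, so H_0 ≅ Z^5.
  H_1: rank ker ∂_1 − rank ∂_2 = (6 − 3) − 3 = 0, and the invariant factors of ∂_2 are all 1, so H_1 ≅ 0.
  H_2: rank ker ∂_2 − rank ∂_3 = (4 − 3) − 1 = 0, and the invariant factors of ∂_3 are all 1, so H_2 ≅ 0.
  H_3: rank ker ∂_3 − rank ∂_4 = (1 − 1) − 0 = 0, and there is no ∂_4, so H_3 ≅ 0.

As a check, the Euler characteristic is 8 − 6 + 4 − 1 = 5, which agrees with 5 − 0 + 0 − 0 = 5.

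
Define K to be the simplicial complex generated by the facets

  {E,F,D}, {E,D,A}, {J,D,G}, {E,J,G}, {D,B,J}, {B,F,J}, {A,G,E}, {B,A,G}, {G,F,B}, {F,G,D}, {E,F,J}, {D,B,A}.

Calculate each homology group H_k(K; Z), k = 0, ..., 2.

We work with the vertex ordering A < B < D < E < F < G < J. The simplices of K, each written with vertices in increasing order, are:

  0-simplices (7): A, B, D, E, F, G, J
  1-simplices (18): AB, AD, AE, AG, BD, BF, BG, BJ, DE, DF, DG, DJ, EF, EG, EJ, FG, FJ, GJ
  2-simplices (12): ABD, ABG, ADE, AEG, BDJ, BFG, BFJ, DEF, DFG, DGJ, EFJ, EGJ

so the chain groups are C_0 ≅ Z^7, C_1 ≅ Z^18, C_2 ≅ Z^12.

Boundary ∂_1: C_1 → C_0 maps an edge to its endpoints' difference, ∂[p,q] = q − p.
The resulting 7×18 matrix has rank 6, and its Smith normal form has invariant factors (1,1,1,1,1,1).

∂_2: C_2 → C_1 maps a triangle to the signed sum of its edges. For instance
  ∂BDJ = DJ − BJ + BD,
  ∂ADE = DE − AE + AD.
As a 18×12 matrix over Z this has rank 12, with invariant factors (1,1,1,1,1,1,1,1,1,1,1,2).

Computing H_k = (kernel of ∂_k) / (image of ∂_{k+1}):

  H_0: rank C_0 − rank ∂_1 = 7 − 6 = 1, and the invariant factors of ∂_1 are all 1, so H_0 = Z.
  H_1: rank ker ∂_1 − rank ∂_2 = (18 − 6) − 12 = 0, and ∂_2 has invariant factor 2 > 1, so H_1 = Z_2.
  H_2: rank ker ∂_2 − rank ∂_3 = (12 − 12) − 0 = 0, and there is no ∂_3, so H_2 = 0.

H_0 = Z,  H_1 = Z_2,  H_2 = 0.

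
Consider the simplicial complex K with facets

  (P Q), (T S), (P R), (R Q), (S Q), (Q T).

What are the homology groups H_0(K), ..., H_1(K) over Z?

H_0 ≅ Z,  H_1 ≅ Z^2.

Order the vertices as P < Q < R < S < T. Listing each simplex with vertices in this order, K has dimension 1 with simplices:

  0-simplices (5): P, Q, R, S, T
  1-simplices (6): PQ, PR, QR, QS, QT, ST

so the chain groups are C_0 ≅ Z^5, C_1 ≅ Z^6.

Boundary ∂_1: C_1 → C_0 maps an edge to its endpoints' difference, ∂[p,q] = q − p. For instance
  ∂QS = S − Q.
This gives a 5×6 integer matrix of rank 4; reducing to Smith normal form yields diagonal entries (1,1,1,1).

Now H_k = ker ∂_k / im ∂_{k+1}, so:

  H_0: rank C_0 − rank ∂_1 = 5 − 4 = 1, and the invariant factors of ∂_1 are all 1, so H_0 ≅ Z.
  H_1: rank ker ∂_1 − rank ∂_2 = (6 − 4) − 0 = 2, and there is no ∂_2, so H_1 ≅ Z^2.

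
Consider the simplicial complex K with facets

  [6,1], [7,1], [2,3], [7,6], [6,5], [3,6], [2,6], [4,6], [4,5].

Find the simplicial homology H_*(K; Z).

K has 7 vertices, 9 edges.
rank ∂_0 = 0, rank ∂_1 = 6 ⇒ b_0 = 7 − 0 − 6 = 1; all invariant factors of ∂_1 are 1 so no torsion. So H_0 ≅ Z.
rank ∂_1 = 6, rank ∂_2 = 0 ⇒ b_1 = 9 − 6 − 0 = 3. So H_1 ≅ Z^3.

H_0 = Z,  H_1 = Z^3.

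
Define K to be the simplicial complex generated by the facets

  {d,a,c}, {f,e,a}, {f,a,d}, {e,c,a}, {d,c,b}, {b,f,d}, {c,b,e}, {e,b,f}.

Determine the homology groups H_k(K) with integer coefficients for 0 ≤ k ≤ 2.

We work with the vertex ordering a < b < c < d < e < f. The simplices of K, each written with vertices in increasing order, are:

  0-simplices (6): a, b, c, d, e, f
  1-simplices (12): ac, ad, ae, af, bc, bd, be, bf, cd, ce, df, ef
  2-simplices (8): acd, ace, adf, aef, bcd, bce, bdf, bef

so the chain groups are C_0 ≅ Z^6, C_1 ≅ Z^12, C_2 ≅ Z^8.

∂_1: C_1 → C_0 is given by ∂[p,q] = [q] − [p]. For instance
  ∂be = e − b.
The 6×12 boundary matrix has rank 5 and Smith normal form diag(1,1,1,1,1).

∂_2: C_2 → C_1 maps a triangle to the signed sum of its edges. For instance
  ∂bce = ce − be + bc,
  ∂bcd = cd − bd + bc.
As a 12×8 matrix over Z this has rank 7, with invariant factors (1,1,1,1,1,1,1).

Computing H_k = (kernel of ∂_k) / (image of ∂_{k+1}):

  H_0: rank C_0 − rank ∂_1 = 6 − 5 = 1, and the invariant factors of ∂_1 are all 1, so H_0 ≅ Z.
  H_1: rank ker ∂_1 − rank ∂_2 = (12 − 5) − 7 = 0, and the invariant factors of ∂_2 are all 1, so H_1 ≅ 0.
  H_2: rank ker ∂_2 − rank ∂_3 = (8 − 7) − 0 = 1, and there is no ∂_3, so H_2 ≅ Z.

H_0 ≅ Z,  H_1 = 0,  H_2 ≅ Z.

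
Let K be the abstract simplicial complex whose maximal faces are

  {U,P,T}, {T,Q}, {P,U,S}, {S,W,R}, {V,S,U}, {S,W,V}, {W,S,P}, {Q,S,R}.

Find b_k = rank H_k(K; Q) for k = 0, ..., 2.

Take the total order P < Q < R < S < T < U < V < W on the vertex set. Then K (dimension 2) consists of the simplices:

  0-simplices (8): P, Q, R, S, T, U, V, W
  1-simplices (15): PS, PT, PU, PW, QR, QS, QT, RS, RW, SU, SV, SW, TU, UV, VW
  2-simplices (7): PSU, PSW, PTU, QRS, RSW, SUV, SVW

Hence C_0 ≅ Z^8, C_1 ≅ Z^15, C_2 ≅ Z^7.

Boundary ∂_1: C_1 → C_0 is given by ∂[p,q] = [q] − [p].
This gives a 8×15 integer matrix of rank 7; reducing to Smith normal form yields diagonal entries (1,1,1,1,1,1,1).

∂_2: C_2 → C_1 sends each 2-simplex [p,q,r] to [q,r] − [p,r] + [p,q]. For instance
  ∂SUV = UV − SV + SU,
  ∂PSW = SW − PW + PS.
The 15×7 boundary matrix has rank 7 and Smith normal form diag(1,1,1,1,1,1,1).

Computing H_k = (kernel of ∂_k) / (image of ∂_{k+1}):

  H_0: rank C_0 − rank ∂_1 = 8 − 7 = 1, and the invariant factors of ∂_1 are all 1, so H_0 = Z.
  H_1: rank ker ∂_1 − rank ∂_2 = (15 − 7) − 7 = 1, and the invariant factors of ∂_2 are all 1, so H_1 = Z.
  H_2: rank ker ∂_2 − rank ∂_3 = (7 − 7) − 0 = 0, and there is no ∂_3, so H_2 = 0.

Hence the Betti numbers are b_0 = 1, b_1 = 1, b_2 = 0.

b_0 = 1, b_1 = 1, b_2 = 0.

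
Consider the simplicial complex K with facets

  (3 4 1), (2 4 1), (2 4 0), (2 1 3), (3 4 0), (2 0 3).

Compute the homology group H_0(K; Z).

H_0 = Z.

Fix the vertex order 0 < 1 < 2 < 3 < 4 and write every simplex with vertices in increasing order. Then dim K = 2 and the simplices of K are:

  0-simplices (5): [0], [1], [2], [3], [4]
  1-simplices (9): [0,2], [0,3], [0,4], [1,2], [1,3], [1,4], [2,3], [2,4], [3,4]
  2-simplices (6): [0,2,3], [0,2,4], [0,3,4], [1,2,3], [1,2,4], [1,3,4]

giving chain groups C_0 ≅ Z^5, C_1 ≅ Z^9, C_2 ≅ Z^6.

The boundary map ∂_1: C_1 → C_0 sends each edge [p,q] (with p < q) to q − p.
As a 5×9 matrix over Z this has rank 4, with invariant factors (1,1,1,1).

Boundary ∂_2: C_2 → C_1 sends each 2-simplex [p,q,r] to [q,r] − [p,r] + [p,q]. For instance
  ∂[1,3,4] = [3,4] − [1,4] + [1,3],
  ∂[0,3,4] = [3,4] − [0,4] + [0,3].
This gives a 9×6 integer matrix of rank 5; reducing to Smith normal form yields diagonal entries (1,1,1,1,1).

From H_k ≅ ker(∂_k) / im(∂_{k+1}) we obtain:

  H_0: rank C_0 − rank ∂_1 = 5 − 4 = 1, and the invariant factors of ∂_1 are all 1, so H_0 = Z.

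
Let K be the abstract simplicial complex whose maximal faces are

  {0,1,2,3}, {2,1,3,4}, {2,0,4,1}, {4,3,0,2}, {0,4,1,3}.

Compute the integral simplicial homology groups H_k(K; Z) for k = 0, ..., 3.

H_0 ≅ Z,  H_1 = 0,  H_2 = 0,  H_3 ≅ Z.

K has 5 vertices, 10 edges, 10 triangles, 5 3-simplices.
rank ∂_0 = 0, rank ∂_1 = 4 ⇒ b_0 = 5 − 0 − 4 = 1; all invariant factors of ∂_1 are 1 so no torsion. So H_0 ≅ Z.
rank ∂_1 = 4, rank ∂_2 = 6 ⇒ b_1 = 10 − 4 − 6 = 0; all invariant factors of ∂_2 are 1 so no torsion. So H_1 ≅ 0.
rank ∂_2 = 6, rank ∂_3 = 4 ⇒ b_2 = 10 − 6 − 4 = 0; all invariant factors of ∂_3 are 1 so no torsion. So H_2 ≅ 0.
rank ∂_3 = 4, rank ∂_4 = 0 ⇒ b_3 = 5 − 4 − 0 = 1. So H_3 ≅ Z.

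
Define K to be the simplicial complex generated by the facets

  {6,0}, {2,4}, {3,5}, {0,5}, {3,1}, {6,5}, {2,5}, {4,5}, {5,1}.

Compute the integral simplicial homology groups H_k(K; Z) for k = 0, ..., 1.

H_0 ≅ Z,  H_1 ≅ Z^3.

Fix the vertex order 0 < 1 < 2 < 3 < 4 < 5 < 6 and write every simplex with vertices in increasing order. Then dim K = 1 and the simplices of K are:

  0-simplices (7): [0], [1], [2], [3], [4], [5], [6]
  1-simplices (9): [0,5], [0,6], [1,3], [1,5], [2,4], [2,5], [3,5], [4,5], [5,6]

so the chain groups are C_0 ≅ Z^7, C_1 ≅ Z^9.

The boundary map ∂_1: C_1 → C_0 maps an edge to its endpoints' difference, ∂[p,q] = q − p. For instance
  ∂[0,6] = [6] − [0].
This gives a 7×9 integer matrix of rank 6; reducing to Smith normal form yields diagonal entries (1,1,1,1,1,1).

From H_k ≅ ker(∂_k) / im(∂_{k+1}) we obtain:

  H_0: rank C_0 − rank ∂_1 = 7 − 6 = 1, and the invariant factors of ∂_1 are all 1, so H_0 ≅ Z.
  H_1: rank ker ∂_1 − rank ∂_2 = (9 − 6) − 0 = 3, and there is no ∂_2, so H_1 ≅ Z^3.

As a check, the Euler characteristic is 7 − 9 = -2, which agrees with 1 − 3 = -2.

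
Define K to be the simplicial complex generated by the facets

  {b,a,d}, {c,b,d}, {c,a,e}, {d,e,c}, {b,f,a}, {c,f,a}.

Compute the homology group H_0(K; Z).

Take the total order a < b < c < d < e < f on the vertex set. Then K (dimension 2) consists of the simplices:

  0-simplices (6): a, b, c, d, e, f
  1-simplices (12): ab, ac, ad, ae, af, bc, bd, bf, cd, ce, cf, de
  2-simplices (6): abd, abf, ace, acf, bcd, cde

Hence C_0 ≅ Z^6, C_1 ≅ Z^12, C_2 ≅ Z^6.

Boundary ∂_1: C_1 → C_0 is given by ∂[p,q] = [q] − [p].
As a 6×12 matrix over Z this has rank 5, with invariant factors (1,1,1,1,1).

The boundary map ∂_2: C_2 → C_1 maps a triangle to the signed sum of its edges. For instance
  ∂acf = cf − af + ac,
  ∂cde = de − ce + cd.
As a 12×6 matrix over Z this has rank 6, with invariant factors (1,1,1,1,1,1).

Computing H_k = (kernel of ∂_k) / (image of ∂_{k+1}):

  H_0: rank C_0 − rank ∂_1 = 6 − 5 = 1, and the invariant factors of ∂_1 are all 1, so H_0 = Z.

H_0 ≅ Z.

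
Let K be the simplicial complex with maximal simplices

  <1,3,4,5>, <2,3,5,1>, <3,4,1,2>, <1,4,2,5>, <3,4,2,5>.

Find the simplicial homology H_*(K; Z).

Order the vertices as 1 < 2 < 3 < 4 < 5. Listing each simplex with vertices in this order, K has dimension 3 with simplices:

  0-simplices (5): [1], [2], [3], [4], [5]
  1-simplices (10): [1,2], [1,3], [1,4], [1,5], [2,3], [2,4], [2,5], [3,4], [3,5], [4,5]
  2-simplices (10): [1,2,3], [1,2,4], [1,2,5], [1,3,4], [1,3,5], [1,4,5], [2,3,4], [2,3,5], [2,4,5], [3,4,5]
  3-simplices (5): [1,2,3,4], [1,2,3,5], [1,2,4,5], [1,3,4,5], [2,3,4,5]

so the chain groups are C_0 ≅ Z^5, C_1 ≅ Z^10, C_2 ≅ Z^10, C_3 ≅ Z^5.

∂_1: C_1 → C_0 maps an edge to its endpoints' difference, ∂[p,q] = q − p. For instance
  ∂[2,4] = [4] − [2].
This gives a 5×10 integer matrix of rank 4; reducing to Smith normal form yields diagonal entries (1,1,1,1).

Boundary ∂_2: C_2 → C_1 sends each 2-simplex [p,q,r] to [q,r] − [p,r] + [p,q]. For instance
  ∂[1,2,4] = [2,4] − [1,4] + [1,2],
  ∂[2,3,4] = [3,4] − [2,4] + [2,3].
The resulting 10×10 matrix has rank 6, and its Smith normal form has invariant factors (1,1,1,1,1,1).

∂_3: C_3 → C_2 sends each 3-simplex σ to the alternating sum Σ_i (−1)^i (σ with its i-th vertex removed). For instance
  ∂[2,3,4,5] = [3,4,5] − [2,4,5] + [2,3,5] − [2,3,4],
  ∂[1,2,4,5] = [2,4,5] − [1,4,5] + [1,2,5] − [1,2,4].
The 10×5 boundary matrix has rank 4 and Smith normal form diag(1,1,1,1).

Computing H_k = (kernel of ∂_k) / (image of ∂_{k+1}):

  H_0: rank C_0 − rank ∂_1 = 5 − 4 = 1, and the invariant factors of ∂_1 are all 1, so H_0 = Z.
  H_1: rank ker ∂_1 − rank ∂_2 = (10 − 4) − 6 = 0, and the invariant factors of ∂_2 are all 1, so H_1 = 0.
  H_2: rank ker ∂_2 − rank ∂_3 = (10 − 6) − 4 = 0, and the invariant factors of ∂_3 are all 1, so H_2 = 0.
  H_3: rank ker ∂_3 − rank ∂_4 = (5 − 4) − 0 = 1, and there is no ∂_4, so H_3 = Z.

As a check, the Euler characteristic is 5 − 10 + 10 − 5 = 0, which agrees with 1 − 0 + 0 − 1 = 0.

H_0 ≅ Z,  H_1 = 0,  H_2 = 0,  H_3 ≅ Z.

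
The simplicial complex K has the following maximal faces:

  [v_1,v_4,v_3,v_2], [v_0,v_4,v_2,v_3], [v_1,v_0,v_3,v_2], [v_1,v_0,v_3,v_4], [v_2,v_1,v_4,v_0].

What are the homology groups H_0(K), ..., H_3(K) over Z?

H_0 ≅ Z,  H_1 = 0,  H_2 = 0,  H_3 ≅ Z.

Take the total order v_0 < v_1 < v_2 < v_3 < v_4 on the vertex set. Then K (dimension 3) consists of the simplices:

  0-simplices (5): [v_0], [v_1], [v_2], [v_3], [v_4]
  1-simplices (10): [v_0,v_1], [v_0,v_2], [v_0,v_3], [v_0,v_4], [v_1,v_2], [v_1,v_3], [v_1,v_4], [v_2,v_3], [v_2,v_4], [v_3,v_4]
  2-simplices (10): [v_0,v_1,v_2], [v_0,v_1,v_3], [v_0,v_1,v_4], [v_0,v_2,v_3], [v_0,v_2,v_4], [v_0,v_3,v_4], [v_1,v_2,v_3], [v_1,v_2,v_4], [v_1,v_3,v_4], [v_2,v_3,v_4]
  3-simplices (5): [v_0,v_1,v_2,v_3], [v_0,v_1,v_2,v_4], [v_0,v_1,v_3,v_4], [v_0,v_2,v_3,v_4], [v_1,v_2,v_3,v_4]

giving chain groups C_0 ≅ Z^5, C_1 ≅ Z^10, C_2 ≅ Z^10, C_3 ≅ Z^5.

Boundary ∂_1: C_1 → C_0 is given by ∂[p,q] = [q] − [p].
The resulting 5×10 matrix has rank 4, and its Smith normal form has invariant factors (1,1,1,1).

∂_2: C_2 → C_1 sends each 2-simplex [p,q,r] to [q,r] − [p,r] + [p,q]. For instance
  ∂[v_1,v_2,v_4] = [v_2,v_4] − [v_1,v_4] + [v_1,v_2],
  ∂[v_0,v_3,v_4] = [v_3,v_4] − [v_0,v_4] + [v_0,v_3].
The resulting 10×10 matrix has rank 6, and its Smith normal form has invariant factors (1,1,1,1,1,1).

The boundary map ∂_3: C_3 → C_2 sends each 3-simplex σ to the alternating sum Σ_i (−1)^i (σ with its i-th vertex removed). For instance
  ∂[v_0,v_1,v_3,v_4] = [v_1,v_3,v_4] − [v_0,v_3,v_4] + [v_0,v_1,v_4] − [v_0,v_1,v_3],
  ∂[v_1,v_2,v_3,v_4] = [v_2,v_3,v_4] − [v_1,v_3,v_4] + [v_1,v_2,v_4] − [v_1,v_2,v_3].
As a 10×5 matrix over Z this has rank 4, with invariant factors (1,1,1,1).

From H_k ≅ ker(∂_k) / im(∂_{k+1}) we obtain:

  H_0: rank C_0 − rank ∂_1 = 5 − 4 = 1, and the invariant factors of ∂_1 are all 1, so H_0 ≅ Z.
  H_1: rank ker ∂_1 − rank ∂_2 = (10 − 4) − 6 = 0, and the invariant factors of ∂_2 are all 1, so H_1 ≅ 0.
  H_2: rank ker ∂_2 − rank ∂_3 = (10 − 6) − 4 = 0, and the invariant factors of ∂_3 are all 1, so H_2 ≅ 0.
  H_3: rank ker ∂_3 − rank ∂_4 = (5 − 4) − 0 = 1, and there is no ∂_4, so H_3 ≅ Z.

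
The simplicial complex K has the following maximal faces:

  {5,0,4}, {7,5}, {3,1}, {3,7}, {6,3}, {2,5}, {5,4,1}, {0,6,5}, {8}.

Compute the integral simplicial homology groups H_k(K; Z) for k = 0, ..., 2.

H_0 = Z^2,  H_1 = Z^2,  H_2 = 0.

Order the vertices as 0 < 1 < 2 < 3 < 4 < 5 < 6 < 7 < 8. Listing each simplex with vertices in this order, K has dimension 2 with simplices:

  0-simplices (9): [0], [1], [2], [3], [4], [5], [6], [7], [8]
  1-simplices (12): [0,4], [0,5], [0,6], [1,3], [1,4], [1,5], [2,5], [3,6], [3,7], [4,5], [5,6], [5,7]
  2-simplices (3): [0,4,5], [0,5,6], [1,4,5]

giving chain groups C_0 ≅ Z^9, C_1 ≅ Z^12, C_2 ≅ Z^3.

Boundary ∂_1: C_1 → C_0 maps an edge to its endpoints' difference, ∂[p,q] = q − p.
As a 9×12 matrix over Z this has rank 7, with invariant factors (1,1,1,1,1,1,1).

∂_2: C_2 → C_1 sends each 2-simplex [p,q,r] to [q,r] − [p,r] + [p,q]. For instance
  ∂[0,4,5] = [4,5] − [0,5] + [0,4],
  ∂[1,4,5] = [4,5] − [1,5] + [1,4].
This gives a 12×3 integer matrix of rank 3; reducing to Smith normal form yields diagonal entries (1,1,1).

Reading off H_k = ker ∂_k / im ∂_{k+1}:

  H_0: rank C_0 − rank ∂_1 = 9 − 7 = 2, and the invariant factors of ∂_1 are all 1, so H_0 = Z^2.
  H_1: rank ker ∂_1 − rank ∂_2 = (12 − 7) − 3 = 2, and the invariant factors of ∂_2 are all 1, so H_1 = Z^2.
  H_2: rank ker ∂_2 − rank ∂_3 = (3 − 3) − 0 = 0, and there is no ∂_3, so H_2 = 0.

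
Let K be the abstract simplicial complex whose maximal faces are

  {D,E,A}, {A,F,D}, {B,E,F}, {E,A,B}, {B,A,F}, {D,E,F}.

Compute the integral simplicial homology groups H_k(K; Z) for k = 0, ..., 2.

H_0 ≅ Z,  H_1 = 0,  H_2 ≅ Z.

K has 5 vertices, 9 edges, 6 triangles.
rank ∂_0 = 0, rank ∂_1 = 4 ⇒ b_0 = 5 − 0 − 4 = 1; all invariant factors of ∂_1 are 1 so no torsion. So H_0 ≅ Z.
rank ∂_1 = 4, rank ∂_2 = 5 ⇒ b_1 = 9 − 4 − 5 = 0; all invariant factors of ∂_2 are 1 so no torsion. So H_1 ≅ 0.
rank ∂_2 = 5, rank ∂_3 = 0 ⇒ b_2 = 6 − 5 − 0 = 1. So H_2 ≅ Z.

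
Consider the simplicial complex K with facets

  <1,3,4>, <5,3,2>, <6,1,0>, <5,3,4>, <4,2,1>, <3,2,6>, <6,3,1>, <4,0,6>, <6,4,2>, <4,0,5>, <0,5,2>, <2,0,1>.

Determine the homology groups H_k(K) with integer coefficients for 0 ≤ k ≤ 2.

H_0 ≅ Z,  H_1 ≅ Z/2,  H_2 = 0.

Order the vertices as 0 < 1 < 2 < 3 < 4 < 5 < 6. Listing each simplex with vertices in this order, K has dimension 2 with simplices:

  0-simplices (7): [0], [1], [2], [3], [4], [5], [6]
  1-simplices (18): [0,1], [0,2], [0,4], [0,5], [0,6], [1,2], [1,3], [1,4], [1,6], [2,3], [2,4], [2,5], [2,6], [3,4], [3,5], [3,6], [4,5], [4,6]
  2-simplices (12): [0,1,2], [0,1,6], [0,2,5], [0,4,5], [0,4,6], [1,2,4], [1,3,4], [1,3,6], [2,3,5], [2,3,6], [2,4,6], [3,4,5]

giving chain groups C_0 ≅ Z^7, C_1 ≅ Z^18, C_2 ≅ Z^12.

The boundary map ∂_1: C_1 → C_0 maps an edge to its endpoints' difference, ∂[p,q] = q − p. For instance
  ∂[1,6] = [6] − [1].
The 7×18 boundary matrix has rank 6 and Smith normal form diag(1,1,1,1,1,1).

∂_2: C_2 → C_1 acts by ∂[p,q,r] = [q,r] − [p,r] + [p,q]. For instance
  ∂[1,2,4] = [2,4] − [1,4] + [1,2],
  ∂[2,3,5] = [3,5] − [2,5] + [2,3].
This gives a 18×12 integer matrix of rank 12; reducing to Smith normal form yields diagonal entries (1,1,1,1,1,1,1,1,1,1,1,2).

Reading off H_k = ker ∂_k / im ∂_{k+1}:

  H_0: rank C_0 − rank ∂_1 = 7 − 6 = 1, and the invariant factors of ∂_1 are all 1, so H_0 ≅ Z.
  H_1: rank ker ∂_1 − rank ∂_2 = (18 − 6) − 12 = 0, and ∂_2 has invariant factor 2 > 1, so H_1 ≅ Z/2.
  H_2: rank ker ∂_2 − rank ∂_3 = (12 − 12) − 0 = 0, and there is no ∂_3, so H_2 ≅ 0.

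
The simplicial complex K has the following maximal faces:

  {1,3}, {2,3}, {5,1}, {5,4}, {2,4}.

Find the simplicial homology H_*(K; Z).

H_0 = Z,  H_1 = Z.

We work with the vertex ordering 1 < 2 < 3 < 4 < 5. The simplices of K, each written with vertices in increasing order, are:

  0-simplices (5): [1], [2], [3], [4], [5]
  1-simplices (5): [1,3], [1,5], [2,3], [2,4], [4,5]

so the chain groups are C_0 ≅ Z^5, C_1 ≅ Z^5.

∂_1: C_1 → C_0 maps an edge to its endpoints' difference, ∂[p,q] = q − p.
This gives a 5×5 integer matrix of rank 4; reducing to Smith normal form yields diagonal entries (1,1,1,1).

Reading off H_k = ker ∂_k / im ∂_{k+1}:

  H_0: rank C_0 − rank ∂_1 = 5 − 4 = 1, and the invariant factors of ∂_1 are all 1, so H_0 = Z.
  H_1: rank ker ∂_1 − rank ∂_2 = (5 − 4) − 0 = 1, and there is no ∂_2, so H_1 = Z.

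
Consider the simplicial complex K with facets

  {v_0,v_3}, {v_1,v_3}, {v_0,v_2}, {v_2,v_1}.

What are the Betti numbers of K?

b_0 = 1, b_1 = 1.

We work with the vertex ordering v_0 < v_1 < v_2 < v_3. The simplices of K, each written with vertices in increasing order, are:

  0-simplices (4): [v_0], [v_1], [v_2], [v_3]
  1-simplices (4): [v_0,v_2], [v_0,v_3], [v_1,v_2], [v_1,v_3]

giving chain groups C_0 ≅ Z^4, C_1 ≅ Z^4.

Boundary ∂_1: C_1 → C_0 maps an edge to its endpoints' difference, ∂[p,q] = q − p.
This gives a 4×4 integer matrix of rank 3; reducing to Smith normal form yields diagonal entries (1,1,1).

Computing H_k = (kernel of ∂_k) / (image of ∂_{k+1}):

  H_0: rank C_0 − rank ∂_1 = 4 − 3 = 1, and the invariant factors of ∂_1 are all 1, so H_0 = Z.
  H_1: rank ker ∂_1 − rank ∂_2 = (4 − 3) − 0 = 1, and there is no ∂_2, so H_1 = Z.

As a check, the Euler characteristic is 4 − 4 = 0, which agrees with 1 − 1 = 0.

Hence the Betti numbers are b_0 = 1, b_1 = 1.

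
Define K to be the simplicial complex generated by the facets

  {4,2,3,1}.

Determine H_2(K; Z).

Fix the vertex order 1 < 2 < 3 < 4 and write every simplex with vertices in increasing order. Then dim K = 3 and the simplices of K are:

  0-simplices (4): [1], [2], [3], [4]
  1-simplices (6): [1,2], [1,3], [1,4], [2,3], [2,4], [3,4]
  2-simplices (4): [1,2,3], [1,2,4], [1,3,4], [2,3,4]
  3-simplices (1): [1,2,3,4]

so the chain groups are C_0 ≅ Z^4, C_1 ≅ Z^6, C_2 ≅ Z^4, C_3 ≅ Z^1.

Boundary ∂_1: C_1 → C_0 is given by ∂[p,q] = [q] − [p].
The resulting 4×6 matrix has rank 3, and its Smith normal form has invariant factors (1,1,1).

Boundary ∂_2: C_2 → C_1 sends each 2-simplex [p,q,r] to [q,r] − [p,r] + [p,q]. For instance
  ∂[1,2,3] = [2,3] − [1,3] + [1,2],
  ∂[2,3,4] = [3,4] − [2,4] + [2,3].
The resulting 6×4 matrix has rank 3, and its Smith normal form has invariant factors (1,1,1).

Boundary ∂_3: C_3 → C_2 sends each 3-simplex σ to the alternating sum Σ_i (−1)^i (σ with its i-th vertex removed). For instance
  ∂[1,2,3,4] = [2,3,4] − [1,3,4] + [1,2,4] − [1,2,3].
This gives a 4×1 integer matrix of rank 1; reducing to Smith normal form yields diagonal entries (1).

Now H_k = ker ∂_k / im ∂_{k+1}, so:

  H_2: rank ker ∂_2 − rank ∂_3 = (4 − 3) − 1 = 0, and the invariant factors of ∂_3 are all 1, so H_2 ≅ 0.

H_2 ≅ 0.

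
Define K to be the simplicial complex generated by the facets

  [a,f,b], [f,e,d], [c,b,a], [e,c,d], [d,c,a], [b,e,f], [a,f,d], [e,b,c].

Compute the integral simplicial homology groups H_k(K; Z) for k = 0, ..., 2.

H_0 ≅ Z,  H_1 = 0,  H_2 ≅ Z.

Fix the vertex order a < b < c < d < e < f and write every simplex with vertices in increasing order. Then dim K = 2 and the simplices of K are:

  0-simplices (6): a, b, c, d, e, f
  1-simplices (12): ab, ac, ad, af, bc, be, bf, cd, ce, de, df, ef
  2-simplices (8): abc, abf, acd, adf, bce, bef, cde, def

giving chain groups C_0 ≅ Z^6, C_1 ≅ Z^12, C_2 ≅ Z^8.

∂_1: C_1 → C_0 sends each edge [p,q] (with p < q) to q − p. For instance
  ∂be = e − b.
As a 6×12 matrix over Z this has rank 5, with invariant factors (1,1,1,1,1).

Boundary ∂_2: C_2 → C_1 sends each 2-simplex [p,q,r] to [q,r] − [p,r] + [p,q]. For instance
  ∂adf = df − af + ad,
  ∂def = ef − df + de.
As a 12×8 matrix over Z this has rank 7, with invariant factors (1,1,1,1,1,1,1).

Now H_k = ker ∂_k / im ∂_{k+1}, so:

  H_0: rank C_0 − rank ∂_1 = 6 − 5 = 1, and the invariant factors of ∂_1 are all 1, so H_0 = Z.
  H_1: rank ker ∂_1 − rank ∂_2 = (12 − 5) − 7 = 0, and the invariant factors of ∂_2 are all 1, so H_1 = 0.
  H_2: rank ker ∂_2 − rank ∂_3 = (8 − 7) − 0 = 1, and there is no ∂_3, so H_2 = Z.

As a check, the Euler characteristic is 6 − 12 + 8 = 2, which agrees with 1 − 0 + 1 = 2.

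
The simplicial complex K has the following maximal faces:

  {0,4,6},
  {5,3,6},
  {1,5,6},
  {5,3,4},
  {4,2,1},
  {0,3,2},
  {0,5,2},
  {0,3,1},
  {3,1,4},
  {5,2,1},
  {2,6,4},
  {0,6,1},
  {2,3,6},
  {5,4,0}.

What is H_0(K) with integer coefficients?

Fix the vertex order 0 < 1 < 2 < 3 < 4 < 5 < 6 and write every simplex with vertices in increasing order. Then dim K = 2 and the simplices of K are:

  0-simplices (7): [0], [1], [2], [3], [4], [5], [6]
  1-simplices (21): [0,1], [0,2], [0,3], [0,4], [0,5], [0,6], [1,2], [1,3], [1,4], [1,5], [1,6], [2,3], [2,4], [2,5], [2,6], [3,4], [3,5], [3,6], [4,5], [4,6], [5,6]
  2-simplices (14): [0,1,3], [0,1,6], [0,2,3], [0,2,5], [0,4,5], [0,4,6], [1,2,4], [1,2,5], [1,3,4], [1,5,6], [2,3,6], [2,4,6], [3,4,5], [3,5,6]

so the chain groups are C_0 ≅ Z^7, C_1 ≅ Z^21, C_2 ≅ Z^14.

Boundary ∂_1: C_1 → C_0 is given by ∂[p,q] = [q] − [p].
The resulting 7×21 matrix has rank 6, and its Smith normal form has invariant factors (1,1,1,1,1,1).

Boundary ∂_2: C_2 → C_1 acts by ∂[p,q,r] = [q,r] − [p,r] + [p,q]. For instance
  ∂[0,1,3] = [1,3] − [0,3] + [0,1],
  ∂[0,4,5] = [4,5] − [0,5] + [0,4].
This gives a 21×14 integer matrix of rank 13; reducing to Smith normal form yields diagonal entries (1,1,1,1,1,1,1,1,1,1,1,1,1).

Now H_k = ker ∂_k / im ∂_{k+1}, so:

  H_0: rank C_0 − rank ∂_1 = 7 − 6 = 1, and the invariant factors of ∂_1 are all 1, so H_0 = Z.

(K is a triangulation of the torus T^2.)

H_0 ≅ Z.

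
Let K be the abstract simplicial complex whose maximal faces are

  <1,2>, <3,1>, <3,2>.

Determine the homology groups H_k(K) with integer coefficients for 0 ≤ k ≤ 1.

Fix the vertex order 1 < 2 < 3 and write every simplex with vertices in increasing order. Then dim K = 1 and the simplices of K are:

  0-simplices (3): [1], [2], [3]
  1-simplices (3): [1,2], [1,3], [2,3]

Hence C_0 ≅ Z^3, C_1 ≅ Z^3.

∂_1: C_1 → C_0 maps an edge to its endpoints' difference, ∂[p,q] = q − p.
The 3×3 boundary matrix has rank 2 and Smith normal form diag(1,1).

Reading off H_k = ker ∂_k / im ∂_{k+1}:

  H_0: rank C_0 − rank ∂_1 = 3 − 2 = 1, and the invariant factors of ∂_1 are all 1, so H_0 = Z.
  H_1: rank ker ∂_1 − rank ∂_2 = (3 − 2) − 0 = 1, and there is no ∂_2, so H_1 = Z.

As a check, the Euler characteristic is 3 − 3 = 0, which agrees with 1 − 1 = 0.

H_0 ≅ Z,  H_1 ≅ Z.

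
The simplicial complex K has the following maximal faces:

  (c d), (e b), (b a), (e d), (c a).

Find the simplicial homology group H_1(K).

K has 5 vertices, 5 edges.
rank ∂_1 = 4, rank ∂_2 = 0 ⇒ b_1 = 5 − 4 − 0 = 1. So H_1 = Z.

H_1 ≅ Z.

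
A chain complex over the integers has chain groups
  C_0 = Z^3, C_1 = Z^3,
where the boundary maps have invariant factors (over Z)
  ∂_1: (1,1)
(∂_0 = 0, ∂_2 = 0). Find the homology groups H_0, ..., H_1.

H_0: b_0 = 3 − 0 − 2 = 1; torsion from ∂_1 factors > 1: none. So H_0 ≅ Z.
H_1: b_1 = 3 − 2 − 0 = 1; torsion from ∂_2 factors > 1: none. So H_1 ≅ Z.

H_0 ≅ Z,  H_1 ≅ Z.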